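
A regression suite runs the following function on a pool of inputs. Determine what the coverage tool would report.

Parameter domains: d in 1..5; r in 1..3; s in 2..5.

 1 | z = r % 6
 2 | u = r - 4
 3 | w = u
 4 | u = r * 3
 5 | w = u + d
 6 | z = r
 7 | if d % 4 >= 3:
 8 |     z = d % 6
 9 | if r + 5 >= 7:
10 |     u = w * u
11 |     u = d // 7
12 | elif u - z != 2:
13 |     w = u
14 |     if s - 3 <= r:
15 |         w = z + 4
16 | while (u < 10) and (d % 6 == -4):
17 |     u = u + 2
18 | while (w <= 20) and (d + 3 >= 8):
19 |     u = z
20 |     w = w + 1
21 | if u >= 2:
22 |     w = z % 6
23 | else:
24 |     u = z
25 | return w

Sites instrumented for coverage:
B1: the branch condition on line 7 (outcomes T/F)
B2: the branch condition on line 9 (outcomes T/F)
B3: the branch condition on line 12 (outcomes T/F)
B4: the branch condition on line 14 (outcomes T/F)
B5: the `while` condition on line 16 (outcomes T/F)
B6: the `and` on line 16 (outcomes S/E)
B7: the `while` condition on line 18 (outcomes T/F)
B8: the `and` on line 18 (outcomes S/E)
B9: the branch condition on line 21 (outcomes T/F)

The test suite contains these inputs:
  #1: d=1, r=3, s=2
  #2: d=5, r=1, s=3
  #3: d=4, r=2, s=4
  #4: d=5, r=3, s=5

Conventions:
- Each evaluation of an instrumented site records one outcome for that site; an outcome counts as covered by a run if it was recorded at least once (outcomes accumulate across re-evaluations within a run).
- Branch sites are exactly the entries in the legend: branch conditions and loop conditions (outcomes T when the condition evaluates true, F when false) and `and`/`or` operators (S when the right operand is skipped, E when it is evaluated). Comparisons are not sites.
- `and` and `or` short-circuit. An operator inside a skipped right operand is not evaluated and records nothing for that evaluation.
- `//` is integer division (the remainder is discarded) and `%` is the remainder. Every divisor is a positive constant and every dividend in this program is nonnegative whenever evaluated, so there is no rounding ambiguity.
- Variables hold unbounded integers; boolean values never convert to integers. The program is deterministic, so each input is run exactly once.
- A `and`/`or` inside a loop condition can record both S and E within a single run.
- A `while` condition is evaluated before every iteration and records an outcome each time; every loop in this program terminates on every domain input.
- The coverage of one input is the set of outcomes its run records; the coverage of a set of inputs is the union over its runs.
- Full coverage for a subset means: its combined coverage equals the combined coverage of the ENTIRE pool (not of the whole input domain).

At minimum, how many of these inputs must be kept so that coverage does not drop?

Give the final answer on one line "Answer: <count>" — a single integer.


input #1 (d=1, r=3, s=2): events B1->F, B2->T, B6->E, B5->F, B8->E, B7->F, B9->F; covers B1=F, B2=T, B5=F, B6=E, B7=F, B8=E, B9=F
input #2 (d=5, r=1, s=3): events B1->F, B2->F, B3->F, B6->E, B5->F, B8->E, B7->T, B8->E, B7->T, B8->E, B7->T, B8->E, B7->T, B8->E, ...; covers B1=F, B2=F, B3=F, B5=F, B6=E, B7=T, B7=F, B8=S, B8=E, B9=F
input #3 (d=4, r=2, s=4): events B1->F, B2->T, B6->E, B5->F, B8->E, B7->F, B9->F; covers B1=F, B2=T, B5=F, B6=E, B7=F, B8=E, B9=F
input #4 (d=5, r=3, s=5): events B1->F, B2->T, B6->E, B5->F, B8->E, B7->T, B8->E, B7->T, B8->E, B7->T, B8->E, B7->T, B8->E, B7->T, ...; covers B1=F, B2=T, B5=F, B6=E, B7=T, B7=F, B8=S, B8=E, B9=T
together the pool reaches 12 outcomes: B1=F, B2=T, B2=F, B3=F, B5=F, B6=E, B7=T, B7=F, B8=S, B8=E, B9=T, B9=F
every size-1 subset falls short of the 12 outcomes (best: 10/12)
at size 2, {2, 4} reaches all 12 outcomes; every lexicographically earlier size-2 subset fails
Answer: 2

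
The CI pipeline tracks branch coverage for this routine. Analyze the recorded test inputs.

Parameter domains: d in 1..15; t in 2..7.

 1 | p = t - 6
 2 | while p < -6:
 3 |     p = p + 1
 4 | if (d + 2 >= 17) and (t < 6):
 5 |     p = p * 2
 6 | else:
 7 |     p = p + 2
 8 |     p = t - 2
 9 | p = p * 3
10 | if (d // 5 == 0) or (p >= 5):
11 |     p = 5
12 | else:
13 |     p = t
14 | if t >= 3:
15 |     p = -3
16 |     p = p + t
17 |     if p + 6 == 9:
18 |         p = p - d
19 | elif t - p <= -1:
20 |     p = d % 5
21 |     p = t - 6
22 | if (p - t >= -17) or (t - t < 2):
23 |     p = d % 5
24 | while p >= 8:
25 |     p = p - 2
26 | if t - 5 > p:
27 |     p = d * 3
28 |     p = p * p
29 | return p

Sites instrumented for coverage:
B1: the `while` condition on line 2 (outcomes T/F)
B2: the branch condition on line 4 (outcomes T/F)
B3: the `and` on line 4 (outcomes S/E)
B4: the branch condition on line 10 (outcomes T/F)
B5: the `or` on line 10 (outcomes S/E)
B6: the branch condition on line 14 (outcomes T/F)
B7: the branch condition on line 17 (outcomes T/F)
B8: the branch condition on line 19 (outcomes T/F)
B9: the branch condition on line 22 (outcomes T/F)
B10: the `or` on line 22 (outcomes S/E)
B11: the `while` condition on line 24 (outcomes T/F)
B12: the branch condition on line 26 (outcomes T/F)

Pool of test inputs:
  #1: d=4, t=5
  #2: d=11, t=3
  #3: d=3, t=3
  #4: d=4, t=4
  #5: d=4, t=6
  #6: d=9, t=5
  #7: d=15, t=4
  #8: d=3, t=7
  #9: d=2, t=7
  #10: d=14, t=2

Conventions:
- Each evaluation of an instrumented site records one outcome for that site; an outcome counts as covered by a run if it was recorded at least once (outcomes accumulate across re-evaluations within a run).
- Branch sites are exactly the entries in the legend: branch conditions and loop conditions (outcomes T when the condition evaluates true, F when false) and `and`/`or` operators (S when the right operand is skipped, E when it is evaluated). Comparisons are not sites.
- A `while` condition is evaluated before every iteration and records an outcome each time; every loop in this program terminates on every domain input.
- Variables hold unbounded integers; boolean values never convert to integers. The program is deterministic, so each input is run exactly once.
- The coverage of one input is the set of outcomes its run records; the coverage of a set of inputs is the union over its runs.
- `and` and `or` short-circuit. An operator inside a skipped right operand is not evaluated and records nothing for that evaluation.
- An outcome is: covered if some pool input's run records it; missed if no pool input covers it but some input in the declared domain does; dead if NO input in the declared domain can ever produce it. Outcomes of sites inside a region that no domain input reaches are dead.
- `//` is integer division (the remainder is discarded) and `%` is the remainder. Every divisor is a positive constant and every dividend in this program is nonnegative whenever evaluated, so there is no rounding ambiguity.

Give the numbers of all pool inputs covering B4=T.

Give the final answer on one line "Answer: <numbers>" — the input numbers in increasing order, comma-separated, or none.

input #1 (d=4, t=5): produces B4=T
input #2 (d=11, t=3): does not produce B4=T
input #3 (d=3, t=3): produces B4=T
input #4 (d=4, t=4): produces B4=T
input #5 (d=4, t=6): produces B4=T
input #6 (d=9, t=5): produces B4=T
input #7 (d=15, t=4): does not produce B4=T
input #8 (d=3, t=7): produces B4=T
input #9 (d=2, t=7): produces B4=T
input #10 (d=14, t=2): does not produce B4=T

Answer: 1, 3, 4, 5, 6, 8, 9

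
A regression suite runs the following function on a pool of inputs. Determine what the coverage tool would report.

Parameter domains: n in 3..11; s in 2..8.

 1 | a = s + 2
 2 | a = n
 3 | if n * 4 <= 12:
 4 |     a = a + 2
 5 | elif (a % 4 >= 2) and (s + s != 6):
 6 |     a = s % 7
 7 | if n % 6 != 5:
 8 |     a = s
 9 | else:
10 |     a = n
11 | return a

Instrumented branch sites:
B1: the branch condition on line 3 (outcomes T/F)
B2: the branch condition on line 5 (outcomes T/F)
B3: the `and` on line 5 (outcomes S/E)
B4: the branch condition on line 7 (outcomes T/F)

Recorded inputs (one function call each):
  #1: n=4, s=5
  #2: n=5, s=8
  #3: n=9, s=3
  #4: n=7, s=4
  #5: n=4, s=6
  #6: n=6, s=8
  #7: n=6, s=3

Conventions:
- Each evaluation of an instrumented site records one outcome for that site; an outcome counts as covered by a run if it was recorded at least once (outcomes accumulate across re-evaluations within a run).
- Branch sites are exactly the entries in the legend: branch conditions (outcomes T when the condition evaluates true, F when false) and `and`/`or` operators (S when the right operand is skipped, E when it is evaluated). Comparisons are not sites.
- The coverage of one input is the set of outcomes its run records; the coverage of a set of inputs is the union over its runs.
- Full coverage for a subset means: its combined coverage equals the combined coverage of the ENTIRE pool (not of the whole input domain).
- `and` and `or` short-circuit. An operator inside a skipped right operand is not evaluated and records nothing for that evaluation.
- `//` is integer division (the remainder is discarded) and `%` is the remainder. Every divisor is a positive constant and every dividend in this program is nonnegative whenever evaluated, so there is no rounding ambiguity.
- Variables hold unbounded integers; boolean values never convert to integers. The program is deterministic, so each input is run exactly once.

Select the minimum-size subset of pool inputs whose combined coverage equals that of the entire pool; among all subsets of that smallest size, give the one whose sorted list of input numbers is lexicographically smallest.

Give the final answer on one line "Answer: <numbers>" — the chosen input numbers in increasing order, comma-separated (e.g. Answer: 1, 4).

input #1, n=4, s=5: outcomes B1=F, B2=F, B3=S, B4=T
input #2, n=5, s=8: outcomes B1=F, B2=F, B3=S, B4=F
input #3, n=9, s=3: outcomes B1=F, B2=F, B3=S, B4=T
input #4, n=7, s=4: outcomes B1=F, B2=T, B3=E, B4=T
input #5, n=4, s=6: outcomes B1=F, B2=F, B3=S, B4=T
input #6, n=6, s=8: outcomes B1=F, B2=T, B3=E, B4=T
input #7, n=6, s=3: outcomes B1=F, B2=F, B3=E, B4=T
union over all inputs: B1=F, B2=T, B2=F, B3=S, B3=E, B4=T, B4=F (7 outcomes)
no size-1 subset reaches all 7 outcomes (best union: 4/7)
size 2: inputs {2, 4} cover all 7 outcomes, and no lexicographically smaller subset of this size does

Answer: 2, 4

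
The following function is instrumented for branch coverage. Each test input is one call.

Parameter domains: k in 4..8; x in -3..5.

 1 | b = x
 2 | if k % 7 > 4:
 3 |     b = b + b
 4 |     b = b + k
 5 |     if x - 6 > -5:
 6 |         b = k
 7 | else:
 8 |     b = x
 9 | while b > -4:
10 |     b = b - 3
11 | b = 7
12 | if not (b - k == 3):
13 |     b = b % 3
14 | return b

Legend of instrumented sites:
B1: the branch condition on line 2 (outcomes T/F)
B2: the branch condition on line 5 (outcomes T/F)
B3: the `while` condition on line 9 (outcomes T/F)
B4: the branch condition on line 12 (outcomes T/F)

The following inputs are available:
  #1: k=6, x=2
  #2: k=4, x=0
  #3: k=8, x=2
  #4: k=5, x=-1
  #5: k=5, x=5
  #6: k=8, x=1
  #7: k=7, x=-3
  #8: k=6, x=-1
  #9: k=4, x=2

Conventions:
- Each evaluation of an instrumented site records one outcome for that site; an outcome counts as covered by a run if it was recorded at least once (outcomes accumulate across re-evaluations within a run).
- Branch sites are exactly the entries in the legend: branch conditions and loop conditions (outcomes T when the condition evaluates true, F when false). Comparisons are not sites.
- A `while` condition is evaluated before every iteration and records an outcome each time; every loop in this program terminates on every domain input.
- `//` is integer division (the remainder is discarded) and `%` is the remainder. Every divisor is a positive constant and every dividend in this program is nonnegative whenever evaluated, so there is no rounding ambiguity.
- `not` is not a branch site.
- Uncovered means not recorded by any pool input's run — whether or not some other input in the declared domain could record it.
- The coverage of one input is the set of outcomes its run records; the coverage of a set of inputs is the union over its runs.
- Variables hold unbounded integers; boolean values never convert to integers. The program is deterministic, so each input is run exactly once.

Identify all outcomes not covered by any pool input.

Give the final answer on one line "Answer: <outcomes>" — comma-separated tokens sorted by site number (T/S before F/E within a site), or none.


input #1, k=6, x=2: events B1->T, B2->T, B3->T, B3->T, B3->T, B3->T, B3->F, B4->T; outcomes B1=T, B2=T, B3=T, B3=F, B4=T
input #2, k=4, x=0: events B1->F, B3->T, B3->T, B3->F, B4->F; outcomes B1=F, B3=T, B3=F, B4=F
input #3, k=8, x=2: events B1->F, B3->T, B3->T, B3->F, B4->T; outcomes B1=F, B3=T, B3=F, B4=T
input #4, k=5, x=-1: events B1->T, B2->F, B3->T, B3->T, B3->T, B3->F, B4->T; outcomes B1=T, B2=F, B3=T, B3=F, B4=T
input #5, k=5, x=5: events B1->T, B2->T, B3->T, B3->T, B3->T, B3->F, B4->T; outcomes B1=T, B2=T, B3=T, B3=F, B4=T
input #6, k=8, x=1: events B1->F, B3->T, B3->T, B3->F, B4->T; outcomes B1=F, B3=T, B3=F, B4=T
input #7, k=7, x=-3: events B1->F, B3->T, B3->F, B4->T; outcomes B1=F, B3=T, B3=F, B4=T
input #8, k=6, x=-1: events B1->T, B2->F, B3->T, B3->T, B3->T, B3->F, B4->T; outcomes B1=T, B2=F, B3=T, B3=F, B4=T
input #9, k=4, x=2: events B1->F, B3->T, B3->T, B3->F, B4->F; outcomes B1=F, B3=T, B3=F, B4=F
union over the pool: B1=T, B1=F, B2=T, B2=F, B3=T, B3=F, B4=T, B4=F
uncovered (0 of 8): none
Answer: none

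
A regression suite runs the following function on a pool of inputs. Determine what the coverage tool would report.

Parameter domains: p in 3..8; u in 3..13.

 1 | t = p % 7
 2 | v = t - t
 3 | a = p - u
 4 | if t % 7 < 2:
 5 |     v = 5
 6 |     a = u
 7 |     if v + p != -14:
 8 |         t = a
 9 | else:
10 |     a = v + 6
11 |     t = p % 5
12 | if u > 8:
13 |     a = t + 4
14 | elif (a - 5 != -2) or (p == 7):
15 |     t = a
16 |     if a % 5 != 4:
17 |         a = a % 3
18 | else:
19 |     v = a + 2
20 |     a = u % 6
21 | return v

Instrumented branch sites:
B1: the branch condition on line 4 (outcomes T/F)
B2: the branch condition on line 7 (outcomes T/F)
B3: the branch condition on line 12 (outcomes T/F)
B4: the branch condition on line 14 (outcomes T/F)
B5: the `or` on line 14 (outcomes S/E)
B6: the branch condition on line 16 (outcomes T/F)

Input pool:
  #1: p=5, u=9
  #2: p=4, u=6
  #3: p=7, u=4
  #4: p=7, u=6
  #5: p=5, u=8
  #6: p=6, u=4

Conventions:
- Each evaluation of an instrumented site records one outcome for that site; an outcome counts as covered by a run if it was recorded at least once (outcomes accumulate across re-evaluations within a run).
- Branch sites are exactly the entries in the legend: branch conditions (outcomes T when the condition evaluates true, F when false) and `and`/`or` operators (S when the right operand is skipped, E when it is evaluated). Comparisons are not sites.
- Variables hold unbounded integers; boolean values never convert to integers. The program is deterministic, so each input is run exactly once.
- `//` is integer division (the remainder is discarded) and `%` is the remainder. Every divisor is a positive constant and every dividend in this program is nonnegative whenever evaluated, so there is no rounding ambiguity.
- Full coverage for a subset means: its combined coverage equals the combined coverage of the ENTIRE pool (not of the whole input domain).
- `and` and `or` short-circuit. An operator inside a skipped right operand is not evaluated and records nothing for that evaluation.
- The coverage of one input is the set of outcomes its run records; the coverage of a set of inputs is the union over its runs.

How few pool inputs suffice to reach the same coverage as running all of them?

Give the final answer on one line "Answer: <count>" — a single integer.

test 1 (p=5, u=9) hits B1=F, B3=T
test 2 (p=4, u=6) hits B1=F, B3=F, B4=T, B5=S, B6=T
test 3 (p=7, u=4) hits B1=T, B2=T, B3=F, B4=T, B5=S, B6=F
test 4 (p=7, u=6) hits B1=T, B2=T, B3=F, B4=T, B5=S, B6=T
test 5 (p=5, u=8) hits B1=F, B3=F, B4=T, B5=S, B6=T
test 6 (p=6, u=4) hits B1=F, B3=F, B4=T, B5=S, B6=T
the full pool covers 9 outcomes: B1=T, B1=F, B2=T, B3=T, B3=F, B4=T, B5=S, B6=T, B6=F
checked all size-1 subsets: none covers 9 outcomes (max 6/9)
checked all size-2 subsets: none covers 9 outcomes (max 8/9)
size 3: inputs {1, 2, 3} cover all 9 outcomes, and no lexicographically smaller subset of this size does

Answer: 3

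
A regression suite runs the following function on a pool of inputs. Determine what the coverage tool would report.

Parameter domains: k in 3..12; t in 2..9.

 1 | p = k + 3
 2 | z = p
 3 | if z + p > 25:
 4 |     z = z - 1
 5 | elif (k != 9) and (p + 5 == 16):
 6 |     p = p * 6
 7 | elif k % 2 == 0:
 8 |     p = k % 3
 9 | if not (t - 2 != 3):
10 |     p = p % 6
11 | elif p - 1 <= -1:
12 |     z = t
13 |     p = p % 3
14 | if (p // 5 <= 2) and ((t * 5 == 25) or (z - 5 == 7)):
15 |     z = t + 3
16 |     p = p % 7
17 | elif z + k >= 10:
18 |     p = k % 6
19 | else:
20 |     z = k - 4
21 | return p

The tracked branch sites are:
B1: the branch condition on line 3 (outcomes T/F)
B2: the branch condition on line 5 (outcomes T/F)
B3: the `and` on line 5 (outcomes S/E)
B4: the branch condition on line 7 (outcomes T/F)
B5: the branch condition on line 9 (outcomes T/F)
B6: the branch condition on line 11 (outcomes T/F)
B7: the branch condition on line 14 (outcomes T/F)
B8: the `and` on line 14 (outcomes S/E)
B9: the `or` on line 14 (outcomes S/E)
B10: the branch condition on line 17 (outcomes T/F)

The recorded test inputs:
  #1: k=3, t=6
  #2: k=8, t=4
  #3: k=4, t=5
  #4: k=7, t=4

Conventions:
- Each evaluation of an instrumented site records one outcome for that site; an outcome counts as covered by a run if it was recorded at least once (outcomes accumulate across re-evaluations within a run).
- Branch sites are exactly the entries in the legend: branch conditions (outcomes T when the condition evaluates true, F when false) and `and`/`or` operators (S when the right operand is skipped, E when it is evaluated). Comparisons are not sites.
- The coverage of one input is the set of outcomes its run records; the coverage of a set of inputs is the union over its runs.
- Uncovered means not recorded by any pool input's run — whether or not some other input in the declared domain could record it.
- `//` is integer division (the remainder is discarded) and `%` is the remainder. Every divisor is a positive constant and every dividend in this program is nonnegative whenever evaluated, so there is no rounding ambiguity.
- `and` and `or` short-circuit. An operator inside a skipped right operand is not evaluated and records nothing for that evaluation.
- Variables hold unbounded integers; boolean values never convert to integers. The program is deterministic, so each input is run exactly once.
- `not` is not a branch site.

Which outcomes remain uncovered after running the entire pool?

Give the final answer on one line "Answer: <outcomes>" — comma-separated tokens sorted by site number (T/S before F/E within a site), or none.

test 1 (k=3, t=6) fires B1->F, B3->E, B2->F, B4->F, B5->F, B6->F, B8->E, B9->E, B7->F, B10->F; hits B1=F, B2=F, B3=E, B4=F, B5=F, B6=F, B7=F, B8=E, B9=E, B10=F
test 2 (k=8, t=4) fires B1->F, B3->E, B2->T, B5->F, B6->F, B8->S, B7->F, B10->T; hits B1=F, B2=T, B3=E, B5=F, B6=F, B7=F, B8=S, B10=T
test 3 (k=4, t=5) fires B1->F, B3->E, B2->F, B4->T, B5->T, B8->E, B9->S, B7->T; hits B1=F, B2=F, B3=E, B4=T, B5=T, B7=T, B8=E, B9=S
test 4 (k=7, t=4) fires B1->F, B3->E, B2->F, B4->F, B5->F, B6->F, B8->E, B9->E, B7->F, B10->T; hits B1=F, B2=F, B3=E, B4=F, B5=F, B6=F, B7=F, B8=E, B9=E, B10=T
union over the pool: B1=F, B2=T, B2=F, B3=E, B4=T, B4=F, B5=T, B5=F, B6=F, B7=T, B7=F, B8=S, B8=E, B9=S, B9=E, B10=T, B10=F
uncovered (3 of 20): B1=T, B3=S, B6=T

Answer: B1=T, B3=S, B6=T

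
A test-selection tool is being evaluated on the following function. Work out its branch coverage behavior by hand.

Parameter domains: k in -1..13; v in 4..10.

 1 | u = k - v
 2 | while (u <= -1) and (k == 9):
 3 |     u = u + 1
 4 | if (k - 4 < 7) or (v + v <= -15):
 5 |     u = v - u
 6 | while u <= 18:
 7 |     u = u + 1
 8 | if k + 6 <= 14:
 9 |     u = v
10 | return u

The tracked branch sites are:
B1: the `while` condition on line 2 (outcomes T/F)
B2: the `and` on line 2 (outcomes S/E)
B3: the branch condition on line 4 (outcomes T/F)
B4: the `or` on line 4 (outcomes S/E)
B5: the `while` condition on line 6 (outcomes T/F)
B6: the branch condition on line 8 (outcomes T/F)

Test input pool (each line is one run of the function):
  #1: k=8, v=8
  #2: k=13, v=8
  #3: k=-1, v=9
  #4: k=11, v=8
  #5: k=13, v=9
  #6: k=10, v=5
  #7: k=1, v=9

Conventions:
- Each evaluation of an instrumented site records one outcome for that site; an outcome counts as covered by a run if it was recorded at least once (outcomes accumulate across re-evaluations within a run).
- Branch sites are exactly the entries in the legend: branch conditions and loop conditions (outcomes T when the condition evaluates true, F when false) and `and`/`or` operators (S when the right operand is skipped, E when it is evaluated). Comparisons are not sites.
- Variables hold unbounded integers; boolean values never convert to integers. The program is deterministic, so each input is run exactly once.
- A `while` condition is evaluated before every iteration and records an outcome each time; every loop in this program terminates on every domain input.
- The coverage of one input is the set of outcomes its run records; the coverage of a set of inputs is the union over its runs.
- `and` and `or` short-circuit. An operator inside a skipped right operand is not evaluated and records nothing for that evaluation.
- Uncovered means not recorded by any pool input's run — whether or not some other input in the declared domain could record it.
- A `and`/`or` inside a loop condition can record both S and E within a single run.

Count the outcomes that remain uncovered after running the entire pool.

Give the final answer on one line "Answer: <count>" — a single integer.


#1 (k=8, v=8) -> B2->S, B1->F, B4->S, B3->T, B5->T, B5->T, B5->T, B5->T, B5->T, B5->T, B5->T, B5->T, B5->T, B5->T, ...; covered: B1=F, B2=S, B3=T, B4=S, B5=T, B5=F, B6=T
#2 (k=13, v=8) -> B2->S, B1->F, B4->E, B3->F, B5->T, B5->T, B5->T, B5->T, B5->T, B5->T, B5->T, B5->T, B5->T, B5->T, ...; covered: B1=F, B2=S, B3=F, B4=E, B5=T, B5=F, B6=F
#3 (k=-1, v=9) -> B2->E, B1->F, B4->S, B3->T, B5->F, B6->T; covered: B1=F, B2=E, B3=T, B4=S, B5=F, B6=T
#4 (k=11, v=8) -> B2->S, B1->F, B4->E, B3->F, B5->T, B5->T, B5->T, B5->T, B5->T, B5->T, B5->T, B5->T, B5->T, B5->T, ...; covered: B1=F, B2=S, B3=F, B4=E, B5=T, B5=F, B6=F
#5 (k=13, v=9) -> B2->S, B1->F, B4->E, B3->F, B5->T, B5->T, B5->T, B5->T, B5->T, B5->T, B5->T, B5->T, B5->T, B5->T, ...; covered: B1=F, B2=S, B3=F, B4=E, B5=T, B5=F, B6=F
#6 (k=10, v=5) -> B2->S, B1->F, B4->S, B3->T, B5->T, B5->T, B5->T, B5->T, B5->T, B5->T, B5->T, B5->T, B5->T, B5->T, ...; covered: B1=F, B2=S, B3=T, B4=S, B5=T, B5=F, B6=F
#7 (k=1, v=9) -> B2->E, B1->F, B4->S, B3->T, B5->T, B5->T, B5->F, B6->T; covered: B1=F, B2=E, B3=T, B4=S, B5=T, B5=F, B6=T
union over the pool: B1=F, B2=S, B2=E, B3=T, B3=F, B4=S, B4=E, B5=T, B5=F, B6=T, B6=F
uncovered (1 of 12): B1=T
Answer: 1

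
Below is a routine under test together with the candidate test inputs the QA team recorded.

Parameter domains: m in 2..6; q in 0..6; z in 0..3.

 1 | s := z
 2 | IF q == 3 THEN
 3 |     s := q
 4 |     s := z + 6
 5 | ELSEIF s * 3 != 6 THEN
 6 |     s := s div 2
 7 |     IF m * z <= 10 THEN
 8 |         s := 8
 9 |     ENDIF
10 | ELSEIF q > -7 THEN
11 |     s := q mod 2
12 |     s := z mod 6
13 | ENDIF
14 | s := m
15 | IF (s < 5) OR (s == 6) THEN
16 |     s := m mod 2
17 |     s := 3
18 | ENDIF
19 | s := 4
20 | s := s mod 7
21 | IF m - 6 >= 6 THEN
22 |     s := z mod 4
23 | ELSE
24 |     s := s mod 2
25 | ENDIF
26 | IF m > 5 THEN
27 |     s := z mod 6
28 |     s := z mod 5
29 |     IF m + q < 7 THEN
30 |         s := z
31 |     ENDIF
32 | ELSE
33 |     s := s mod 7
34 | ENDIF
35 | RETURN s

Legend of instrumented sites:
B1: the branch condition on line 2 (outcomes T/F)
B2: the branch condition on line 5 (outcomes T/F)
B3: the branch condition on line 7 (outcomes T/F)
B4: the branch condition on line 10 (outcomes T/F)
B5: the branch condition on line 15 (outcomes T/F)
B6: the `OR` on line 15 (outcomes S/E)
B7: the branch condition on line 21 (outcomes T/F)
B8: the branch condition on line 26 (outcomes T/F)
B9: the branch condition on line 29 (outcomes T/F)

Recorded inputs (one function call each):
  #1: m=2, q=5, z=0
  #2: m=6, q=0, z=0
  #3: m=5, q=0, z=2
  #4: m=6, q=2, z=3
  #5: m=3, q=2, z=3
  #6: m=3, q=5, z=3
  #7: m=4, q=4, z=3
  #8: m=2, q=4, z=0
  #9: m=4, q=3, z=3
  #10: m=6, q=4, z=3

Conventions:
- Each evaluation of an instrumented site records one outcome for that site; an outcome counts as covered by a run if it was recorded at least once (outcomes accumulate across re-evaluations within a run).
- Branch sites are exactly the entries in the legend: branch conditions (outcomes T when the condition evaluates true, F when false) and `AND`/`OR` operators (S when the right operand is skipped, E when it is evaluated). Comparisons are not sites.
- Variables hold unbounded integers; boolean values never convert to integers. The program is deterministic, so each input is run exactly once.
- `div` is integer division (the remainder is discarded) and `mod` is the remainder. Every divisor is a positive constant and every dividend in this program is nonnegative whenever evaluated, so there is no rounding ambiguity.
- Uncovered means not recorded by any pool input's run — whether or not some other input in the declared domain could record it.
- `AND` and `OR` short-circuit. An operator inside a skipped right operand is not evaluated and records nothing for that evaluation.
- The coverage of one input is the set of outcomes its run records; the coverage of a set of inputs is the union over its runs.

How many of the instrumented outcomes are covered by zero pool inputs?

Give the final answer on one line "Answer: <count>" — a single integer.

input #1, m=2, q=5, z=0: events B1->F, B2->T, B3->T, B6->S, B5->T, B7->F, B8->F; outcomes B1=F, B2=T, B3=T, B5=T, B6=S, B7=F, B8=F
input #2, m=6, q=0, z=0: events B1->F, B2->T, B3->T, B6->E, B5->T, B7->F, B8->T, B9->T; outcomes B1=F, B2=T, B3=T, B5=T, B6=E, B7=F, B8=T, B9=T
input #3, m=5, q=0, z=2: events B1->F, B2->F, B4->T, B6->E, B5->F, B7->F, B8->F; outcomes B1=F, B2=F, B4=T, B5=F, B6=E, B7=F, B8=F
input #4, m=6, q=2, z=3: events B1->F, B2->T, B3->F, B6->E, B5->T, B7->F, B8->T, B9->F; outcomes B1=F, B2=T, B3=F, B5=T, B6=E, B7=F, B8=T, B9=F
input #5, m=3, q=2, z=3: events B1->F, B2->T, B3->T, B6->S, B5->T, B7->F, B8->F; outcomes B1=F, B2=T, B3=T, B5=T, B6=S, B7=F, B8=F
input #6, m=3, q=5, z=3: events B1->F, B2->T, B3->T, B6->S, B5->T, B7->F, B8->F; outcomes B1=F, B2=T, B3=T, B5=T, B6=S, B7=F, B8=F
input #7, m=4, q=4, z=3: events B1->F, B2->T, B3->F, B6->S, B5->T, B7->F, B8->F; outcomes B1=F, B2=T, B3=F, B5=T, B6=S, B7=F, B8=F
input #8, m=2, q=4, z=0: events B1->F, B2->T, B3->T, B6->S, B5->T, B7->F, B8->F; outcomes B1=F, B2=T, B3=T, B5=T, B6=S, B7=F, B8=F
input #9, m=4, q=3, z=3: events B1->T, B6->S, B5->T, B7->F, B8->F; outcomes B1=T, B5=T, B6=S, B7=F, B8=F
input #10, m=6, q=4, z=3: events B1->F, B2->T, B3->F, B6->E, B5->T, B7->F, B8->T, B9->F; outcomes B1=F, B2=T, B3=F, B5=T, B6=E, B7=F, B8=T, B9=F
union over the pool: B1=T, B1=F, B2=T, B2=F, B3=T, B3=F, B4=T, B5=T, B5=F, B6=S, B6=E, B7=F, B8=T, B8=F, B9=T, B9=F
uncovered (2 of 18): B4=F, B7=T

Answer: 2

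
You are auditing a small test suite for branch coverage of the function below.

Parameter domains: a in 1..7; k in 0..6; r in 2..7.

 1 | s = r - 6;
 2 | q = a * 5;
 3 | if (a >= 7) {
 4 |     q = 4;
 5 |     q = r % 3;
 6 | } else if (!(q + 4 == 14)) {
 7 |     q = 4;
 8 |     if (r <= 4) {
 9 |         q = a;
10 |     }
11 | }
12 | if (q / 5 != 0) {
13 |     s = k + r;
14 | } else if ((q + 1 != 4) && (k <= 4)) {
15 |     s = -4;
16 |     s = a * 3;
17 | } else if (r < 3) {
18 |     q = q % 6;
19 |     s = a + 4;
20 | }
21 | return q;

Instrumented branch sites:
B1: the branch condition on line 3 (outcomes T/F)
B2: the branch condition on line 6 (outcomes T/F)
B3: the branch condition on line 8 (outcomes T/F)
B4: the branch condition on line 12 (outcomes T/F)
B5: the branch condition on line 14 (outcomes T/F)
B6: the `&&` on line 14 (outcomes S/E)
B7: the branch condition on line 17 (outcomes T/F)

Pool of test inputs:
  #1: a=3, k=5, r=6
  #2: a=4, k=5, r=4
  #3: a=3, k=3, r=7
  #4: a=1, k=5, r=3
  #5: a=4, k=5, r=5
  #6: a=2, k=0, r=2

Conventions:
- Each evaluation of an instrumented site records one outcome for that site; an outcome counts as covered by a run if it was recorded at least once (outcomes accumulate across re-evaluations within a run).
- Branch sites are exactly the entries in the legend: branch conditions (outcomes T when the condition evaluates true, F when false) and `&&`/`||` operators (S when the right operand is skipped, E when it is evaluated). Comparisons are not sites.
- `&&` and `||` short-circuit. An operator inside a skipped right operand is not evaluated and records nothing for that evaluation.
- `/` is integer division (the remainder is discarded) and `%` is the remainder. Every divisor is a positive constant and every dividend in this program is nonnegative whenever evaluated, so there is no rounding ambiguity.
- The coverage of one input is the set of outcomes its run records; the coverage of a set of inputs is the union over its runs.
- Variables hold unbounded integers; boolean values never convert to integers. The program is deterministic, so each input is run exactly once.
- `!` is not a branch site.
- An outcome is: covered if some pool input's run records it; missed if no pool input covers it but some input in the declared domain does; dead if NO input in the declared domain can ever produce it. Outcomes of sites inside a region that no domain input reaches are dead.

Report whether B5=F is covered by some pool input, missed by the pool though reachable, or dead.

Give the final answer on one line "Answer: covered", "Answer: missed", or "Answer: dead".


B5=F is recorded by pool input(s) 1, 2, 4, 5 -> covered
Answer: covered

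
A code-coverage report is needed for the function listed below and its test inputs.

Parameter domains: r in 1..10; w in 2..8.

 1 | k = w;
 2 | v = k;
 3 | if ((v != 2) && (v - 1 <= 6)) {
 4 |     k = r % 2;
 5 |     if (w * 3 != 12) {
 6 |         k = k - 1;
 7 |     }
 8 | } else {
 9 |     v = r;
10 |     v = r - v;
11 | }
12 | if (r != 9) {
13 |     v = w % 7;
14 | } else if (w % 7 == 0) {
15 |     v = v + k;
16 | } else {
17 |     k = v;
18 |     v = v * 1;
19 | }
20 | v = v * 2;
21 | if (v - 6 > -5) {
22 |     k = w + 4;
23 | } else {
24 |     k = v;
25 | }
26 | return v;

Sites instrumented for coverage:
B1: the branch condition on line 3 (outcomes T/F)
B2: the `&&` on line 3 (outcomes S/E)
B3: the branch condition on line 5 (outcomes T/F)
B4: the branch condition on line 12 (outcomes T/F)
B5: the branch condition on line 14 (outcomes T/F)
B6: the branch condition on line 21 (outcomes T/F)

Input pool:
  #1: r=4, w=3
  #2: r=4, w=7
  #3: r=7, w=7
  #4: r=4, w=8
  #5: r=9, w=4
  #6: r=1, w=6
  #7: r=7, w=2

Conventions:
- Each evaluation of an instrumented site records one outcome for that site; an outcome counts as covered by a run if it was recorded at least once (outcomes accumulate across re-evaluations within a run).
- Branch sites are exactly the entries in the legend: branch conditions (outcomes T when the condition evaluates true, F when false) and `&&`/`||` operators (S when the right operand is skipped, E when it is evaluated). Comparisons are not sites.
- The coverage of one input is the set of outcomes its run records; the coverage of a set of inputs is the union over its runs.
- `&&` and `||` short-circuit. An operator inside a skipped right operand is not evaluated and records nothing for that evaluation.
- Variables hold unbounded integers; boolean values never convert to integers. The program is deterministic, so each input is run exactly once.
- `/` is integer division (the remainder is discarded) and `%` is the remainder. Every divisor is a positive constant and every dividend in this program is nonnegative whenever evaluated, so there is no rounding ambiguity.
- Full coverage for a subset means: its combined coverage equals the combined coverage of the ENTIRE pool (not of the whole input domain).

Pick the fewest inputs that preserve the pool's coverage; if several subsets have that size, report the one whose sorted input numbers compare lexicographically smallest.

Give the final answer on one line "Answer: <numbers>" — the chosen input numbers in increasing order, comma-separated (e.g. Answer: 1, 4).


run #1 (r=4, w=3) runs B2->E, B1->T, B3->T, B4->T, B6->T; records B1=T, B2=E, B3=T, B4=T, B6=T
run #2 (r=4, w=7) runs B2->E, B1->T, B3->T, B4->T, B6->F; records B1=T, B2=E, B3=T, B4=T, B6=F
run #3 (r=7, w=7) runs B2->E, B1->T, B3->T, B4->T, B6->F; records B1=T, B2=E, B3=T, B4=T, B6=F
run #4 (r=4, w=8) runs B2->E, B1->F, B4->T, B6->T; records B1=F, B2=E, B4=T, B6=T
run #5 (r=9, w=4) runs B2->E, B1->T, B3->F, B4->F, B5->F, B6->T; records B1=T, B2=E, B3=F, B4=F, B5=F, B6=T
run #6 (r=1, w=6) runs B2->E, B1->T, B3->T, B4->T, B6->T; records B1=T, B2=E, B3=T, B4=T, B6=T
run #7 (r=7, w=2) runs B2->S, B1->F, B4->T, B6->T; records B1=F, B2=S, B4=T, B6=T
union over all inputs: B1=T, B1=F, B2=S, B2=E, B3=T, B3=F, B4=T, B4=F, B5=F, B6=T, B6=F (11 outcomes)
every size-1 subset falls short of the 11 outcomes (best: 6/11)
every size-2 subset falls short of the 11 outcomes (best: 9/11)
the canonical winner is {2, 5, 7}: size 3, full 11-outcome coverage, earliest index list among size-3 covers
Answer: 2, 5, 7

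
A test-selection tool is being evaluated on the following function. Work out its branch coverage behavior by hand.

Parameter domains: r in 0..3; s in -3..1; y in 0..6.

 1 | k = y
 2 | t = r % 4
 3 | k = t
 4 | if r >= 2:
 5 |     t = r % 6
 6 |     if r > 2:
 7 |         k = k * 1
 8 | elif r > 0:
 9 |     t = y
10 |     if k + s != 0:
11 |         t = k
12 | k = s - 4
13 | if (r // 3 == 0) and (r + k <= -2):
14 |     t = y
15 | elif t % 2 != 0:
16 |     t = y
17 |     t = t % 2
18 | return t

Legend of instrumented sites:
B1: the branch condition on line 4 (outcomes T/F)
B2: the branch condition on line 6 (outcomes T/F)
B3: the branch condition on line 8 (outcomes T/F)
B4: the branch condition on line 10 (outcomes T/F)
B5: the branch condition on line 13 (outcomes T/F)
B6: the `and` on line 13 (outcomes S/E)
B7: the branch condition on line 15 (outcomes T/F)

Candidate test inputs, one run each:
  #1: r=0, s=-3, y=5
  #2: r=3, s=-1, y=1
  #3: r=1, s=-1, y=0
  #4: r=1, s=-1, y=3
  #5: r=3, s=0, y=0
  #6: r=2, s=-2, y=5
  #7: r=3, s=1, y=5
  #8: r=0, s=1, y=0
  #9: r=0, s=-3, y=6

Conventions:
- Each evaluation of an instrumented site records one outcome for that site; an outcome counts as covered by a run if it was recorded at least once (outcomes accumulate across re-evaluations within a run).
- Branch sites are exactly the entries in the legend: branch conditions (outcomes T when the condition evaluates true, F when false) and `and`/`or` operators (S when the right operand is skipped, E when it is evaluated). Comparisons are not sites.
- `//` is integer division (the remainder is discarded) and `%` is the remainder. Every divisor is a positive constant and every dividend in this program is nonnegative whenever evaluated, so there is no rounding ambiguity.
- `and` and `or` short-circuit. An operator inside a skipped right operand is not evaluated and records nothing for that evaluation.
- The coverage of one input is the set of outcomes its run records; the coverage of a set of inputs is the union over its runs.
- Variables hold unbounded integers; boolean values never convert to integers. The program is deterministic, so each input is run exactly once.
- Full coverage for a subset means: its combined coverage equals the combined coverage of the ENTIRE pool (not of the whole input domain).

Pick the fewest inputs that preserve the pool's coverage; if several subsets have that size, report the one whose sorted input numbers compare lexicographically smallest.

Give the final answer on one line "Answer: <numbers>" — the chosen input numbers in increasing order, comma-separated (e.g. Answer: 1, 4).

#1 (r=0, s=-3, y=5) -> B1->F, B3->F, B6->E, B5->T; covered: B1=F, B3=F, B5=T, B6=E
#2 (r=3, s=-1, y=1) -> B1->T, B2->T, B6->S, B5->F, B7->T; covered: B1=T, B2=T, B5=F, B6=S, B7=T
#3 (r=1, s=-1, y=0) -> B1->F, B3->T, B4->F, B6->E, B5->T; covered: B1=F, B3=T, B4=F, B5=T, B6=E
#4 (r=1, s=-1, y=3) -> B1->F, B3->T, B4->F, B6->E, B5->T; covered: B1=F, B3=T, B4=F, B5=T, B6=E
#5 (r=3, s=0, y=0) -> B1->T, B2->T, B6->S, B5->F, B7->T; covered: B1=T, B2=T, B5=F, B6=S, B7=T
#6 (r=2, s=-2, y=5) -> B1->T, B2->F, B6->E, B5->T; covered: B1=T, B2=F, B5=T, B6=E
#7 (r=3, s=1, y=5) -> B1->T, B2->T, B6->S, B5->F, B7->T; covered: B1=T, B2=T, B5=F, B6=S, B7=T
#8 (r=0, s=1, y=0) -> B1->F, B3->F, B6->E, B5->T; covered: B1=F, B3=F, B5=T, B6=E
#9 (r=0, s=-3, y=6) -> B1->F, B3->F, B6->E, B5->T; covered: B1=F, B3=F, B5=T, B6=E
pool-wide coverage (12 outcomes): B1=T, B1=F, B2=T, B2=F, B3=T, B3=F, B4=F, B5=T, B5=F, B6=S, B6=E, B7=T
no size-1 subset reaches all 12 outcomes (best union: 5/12)
no size-2 subset reaches all 12 outcomes (best union: 10/12)
no size-3 subset reaches all 12 outcomes (best union: 11/12)
the canonical winner is {1, 2, 3, 6}: size 4, full 12-outcome coverage, earliest index list among size-4 covers

Answer: 1, 2, 3, 6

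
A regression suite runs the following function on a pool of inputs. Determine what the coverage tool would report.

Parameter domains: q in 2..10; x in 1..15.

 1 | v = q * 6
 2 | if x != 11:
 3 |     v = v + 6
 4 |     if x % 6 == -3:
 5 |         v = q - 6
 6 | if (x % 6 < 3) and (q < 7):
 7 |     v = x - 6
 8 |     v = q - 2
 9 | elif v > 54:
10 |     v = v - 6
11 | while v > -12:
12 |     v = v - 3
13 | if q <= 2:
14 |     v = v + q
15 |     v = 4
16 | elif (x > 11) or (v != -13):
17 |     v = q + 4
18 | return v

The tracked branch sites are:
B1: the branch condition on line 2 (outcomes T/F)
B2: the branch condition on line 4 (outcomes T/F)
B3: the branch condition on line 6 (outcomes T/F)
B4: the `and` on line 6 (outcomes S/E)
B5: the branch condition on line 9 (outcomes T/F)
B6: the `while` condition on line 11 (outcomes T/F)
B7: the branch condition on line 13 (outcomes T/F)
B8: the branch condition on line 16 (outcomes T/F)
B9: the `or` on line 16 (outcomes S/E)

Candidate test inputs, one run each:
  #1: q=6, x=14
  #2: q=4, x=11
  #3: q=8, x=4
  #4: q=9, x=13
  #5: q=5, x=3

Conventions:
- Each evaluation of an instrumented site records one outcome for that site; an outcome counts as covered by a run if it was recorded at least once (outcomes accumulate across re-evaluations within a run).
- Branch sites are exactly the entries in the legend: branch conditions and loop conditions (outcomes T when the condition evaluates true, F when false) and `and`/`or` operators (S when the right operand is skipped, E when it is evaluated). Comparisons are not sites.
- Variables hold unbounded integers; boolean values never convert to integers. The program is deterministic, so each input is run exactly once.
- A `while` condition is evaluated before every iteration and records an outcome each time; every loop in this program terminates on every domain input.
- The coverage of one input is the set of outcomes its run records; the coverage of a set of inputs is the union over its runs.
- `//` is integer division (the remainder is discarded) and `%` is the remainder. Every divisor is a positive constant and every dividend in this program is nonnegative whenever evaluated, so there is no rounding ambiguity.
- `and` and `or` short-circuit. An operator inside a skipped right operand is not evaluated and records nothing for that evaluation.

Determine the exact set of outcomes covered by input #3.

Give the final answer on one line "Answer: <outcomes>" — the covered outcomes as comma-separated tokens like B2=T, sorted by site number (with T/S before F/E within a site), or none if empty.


Tracing the run of input #3 (q=8, x=4):
  B1->T, B2->F, B4->S, B3->F, B5->F, B6->T, B6->T, B6->T, B6->T, B6->T
  B6->T, B6->T, B6->T, B6->T, B6->T, B6->T, B6->T, B6->T, B6->T, B6->T
  B6->T, B6->T, B6->T, B6->T, B6->T, B6->T, B6->T, B6->F, B7->F, B9->E
  B8->T
as a set, this run covers: B1=T, B2=F, B3=F, B4=S, B5=F, B6=T, B6=F, B7=F, B8=T, B9=E
Answer: B1=T, B2=F, B3=F, B4=S, B5=F, B6=T, B6=F, B7=F, B8=T, B9=E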